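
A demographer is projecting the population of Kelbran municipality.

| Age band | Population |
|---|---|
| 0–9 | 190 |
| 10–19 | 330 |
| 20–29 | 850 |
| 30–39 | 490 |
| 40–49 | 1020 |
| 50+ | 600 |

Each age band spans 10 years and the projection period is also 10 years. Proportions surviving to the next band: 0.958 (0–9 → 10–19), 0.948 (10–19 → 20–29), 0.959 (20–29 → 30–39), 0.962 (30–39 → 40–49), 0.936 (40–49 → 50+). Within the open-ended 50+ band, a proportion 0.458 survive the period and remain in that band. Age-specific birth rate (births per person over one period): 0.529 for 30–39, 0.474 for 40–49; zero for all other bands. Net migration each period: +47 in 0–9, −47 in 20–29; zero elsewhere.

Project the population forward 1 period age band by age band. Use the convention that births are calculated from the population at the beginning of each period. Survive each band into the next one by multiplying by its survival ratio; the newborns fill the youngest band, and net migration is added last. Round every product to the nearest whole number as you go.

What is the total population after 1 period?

3753

Let group 1 be 0–9 through group 6 = 50+.
After projecting period 1:
Births: 490 × 0.529 = 259  |  1020 × 0.474 = 483 → total 742
Group 2: 190 × 0.958 = 182
Group 3: 330 × 0.948 = 313
Group 4: 850 × 0.959 = 815
Group 5: 490 × 0.962 = 471
Group 6: 1020 × 0.936 + 600 × 0.458 = 955 + 275 = 1230
Net migration: Group 1 + 47 → 789; Group 3 − 47 → 266
Population now: 0–9=789, 10–19=182, 20–29=266, 30–39=815, 40–49=471, 50+=1230
Total after period 1: 789 + 182 + 266 + 815 + 471 + 1230 = 3753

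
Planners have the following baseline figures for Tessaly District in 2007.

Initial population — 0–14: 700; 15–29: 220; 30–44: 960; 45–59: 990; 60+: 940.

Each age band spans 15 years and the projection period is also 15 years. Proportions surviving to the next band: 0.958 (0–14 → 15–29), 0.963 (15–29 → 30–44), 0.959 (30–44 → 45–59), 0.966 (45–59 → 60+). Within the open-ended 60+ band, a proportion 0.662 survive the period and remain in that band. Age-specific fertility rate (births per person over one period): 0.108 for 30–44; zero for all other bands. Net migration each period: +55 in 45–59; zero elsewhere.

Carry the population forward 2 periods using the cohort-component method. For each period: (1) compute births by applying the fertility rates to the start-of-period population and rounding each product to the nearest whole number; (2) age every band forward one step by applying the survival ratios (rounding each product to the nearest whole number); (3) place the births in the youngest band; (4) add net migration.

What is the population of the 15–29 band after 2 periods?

After projecting period 1:
Births: 960 * 0.108 = 104
15–29: 700 * 0.958 = 671
30–44: 220 * 0.963 = 212
45–59: 960 * 0.959 = 921
60+: 990 * 0.966 + 940 * 0.662 = 956 + 622 = 1578
Net migration: 45–59 + 55 → 976
End of period: [104, 671, 212, 976, 1578]
After projecting period 2:
Births: 212 * 0.108 = 23
15–29: 104 * 0.958 = 100
30–44: 671 * 0.963 = 646
45–59: 212 * 0.959 = 203
60+: 976 * 0.966 + 1578 * 0.662 = 943 + 1045 = 1988
Net migration: 45–59 + 55 → 258
End of period: [23, 100, 646, 258, 1988]

100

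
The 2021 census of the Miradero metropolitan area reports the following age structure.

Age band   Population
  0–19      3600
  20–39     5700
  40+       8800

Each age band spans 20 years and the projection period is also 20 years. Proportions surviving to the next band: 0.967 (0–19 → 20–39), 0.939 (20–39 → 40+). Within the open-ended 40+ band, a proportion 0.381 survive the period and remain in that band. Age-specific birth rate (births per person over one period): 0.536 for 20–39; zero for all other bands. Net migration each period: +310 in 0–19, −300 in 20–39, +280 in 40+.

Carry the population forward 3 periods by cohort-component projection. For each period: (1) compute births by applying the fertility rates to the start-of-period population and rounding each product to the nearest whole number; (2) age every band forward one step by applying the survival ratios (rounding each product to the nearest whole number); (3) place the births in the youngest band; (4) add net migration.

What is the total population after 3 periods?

Let band 1 be 0–19 through band 3 = 40+.
After projecting period 1:
Births: 5700 * 0.536 = 3055
Band 2: 3600 * 0.967 = 3481
Band 3: 5700 * 0.939 + 8800 * 0.381 = 5352 + 3353 = 8705
Net migration: Band 1 + 310 → 3365; Band 2 − 300 → 3181; Band 3 + 280 → 8985
→ [3365, 3181, 8985]
After projecting period 2:
Births: 3181 * 0.536 = 1705
Band 2: 3365 * 0.967 = 3254
Band 3: 3181 * 0.939 + 8985 * 0.381 = 2987 + 3423 = 6410
Net migration: Band 1 + 310 → 2015; Band 2 − 300 → 2954; Band 3 + 280 → 6690
→ [2015, 2954, 6690]
After projecting period 3:
Births: 2954 * 0.536 = 1583
Band 2: 2015 * 0.967 = 1949
Band 3: 2954 * 0.939 + 6690 * 0.381 = 2774 + 2549 = 5323
Net migration: Band 1 + 310 → 1893; Band 2 − 300 → 1649; Band 3 + 280 → 5603
→ [1893, 1649, 5603]
Total after period 3: 1893 + 1649 + 5603 = 9145

9145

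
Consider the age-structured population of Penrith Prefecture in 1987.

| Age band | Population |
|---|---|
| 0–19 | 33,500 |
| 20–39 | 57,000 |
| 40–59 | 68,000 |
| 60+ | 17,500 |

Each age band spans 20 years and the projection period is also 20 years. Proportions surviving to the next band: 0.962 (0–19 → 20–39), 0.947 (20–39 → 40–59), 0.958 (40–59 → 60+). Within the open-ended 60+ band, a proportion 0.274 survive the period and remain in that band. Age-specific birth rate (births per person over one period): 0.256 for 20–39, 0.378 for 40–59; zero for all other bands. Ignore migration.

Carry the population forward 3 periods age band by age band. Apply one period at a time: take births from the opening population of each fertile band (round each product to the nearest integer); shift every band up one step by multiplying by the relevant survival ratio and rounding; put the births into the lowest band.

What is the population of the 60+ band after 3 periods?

Call the bands 1 to 4, youngest first.
After projecting period 1:
Births: 57000 * 0.256 = 14592  |  68000 * 0.378 = 25704 → 40296
Band 2: 33500 * 0.962 = 32227
Band 3: 57000 * 0.947 = 53979
Band 4: 68000 * 0.958 + 17500 * 0.274 = 65144 + 4795 = 69939
End of period: [40296, 32227, 53979, 69939]
After projecting period 2:
Births: 32227 * 0.256 = 8250  |  53979 * 0.378 = 20404 → 28654
Band 2: 40296 * 0.962 = 38765
Band 3: 32227 * 0.947 = 30519
Band 4: 53979 * 0.958 + 69939 * 0.274 = 51712 + 19163 = 70875
End of period: [28654, 38765, 30519, 70875]
After projecting period 3:
Births: 38765 * 0.256 = 9924  |  30519 * 0.378 = 11536 → 21460
Band 2: 28654 * 0.962 = 27565
Band 3: 38765 * 0.947 = 36710
Band 4: 30519 * 0.958 + 70875 * 0.274 = 29237 + 19420 = 48657
End of period: [21460, 27565, 36710, 48657]

48657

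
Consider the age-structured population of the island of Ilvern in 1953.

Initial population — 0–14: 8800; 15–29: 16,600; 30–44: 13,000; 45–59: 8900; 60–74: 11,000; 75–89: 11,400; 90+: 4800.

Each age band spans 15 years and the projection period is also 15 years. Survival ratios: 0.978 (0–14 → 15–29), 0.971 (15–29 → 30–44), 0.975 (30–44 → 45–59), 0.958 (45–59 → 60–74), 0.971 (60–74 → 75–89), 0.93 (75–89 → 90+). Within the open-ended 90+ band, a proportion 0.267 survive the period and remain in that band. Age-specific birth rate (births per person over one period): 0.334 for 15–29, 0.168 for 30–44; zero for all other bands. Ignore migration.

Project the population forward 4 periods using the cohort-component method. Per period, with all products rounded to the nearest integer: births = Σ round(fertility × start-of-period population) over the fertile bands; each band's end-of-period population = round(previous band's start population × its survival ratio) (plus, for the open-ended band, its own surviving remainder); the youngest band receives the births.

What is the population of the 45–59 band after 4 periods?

7156

Period 1.
Births: 16600 * 0.334 = 5544  |  13000 * 0.168 = 2184 → 7728
15–29: 8800 * 0.978 = 8606
30–44: 16600 * 0.971 = 16119
45–59: 13000 * 0.975 = 12675
60–74: 8900 * 0.958 = 8526
75–89: 11000 * 0.971 = 10681
90+: 11400 * 0.93 + 4800 * 0.267 = 10602 + 1282 = 11884
Population now: 0–14=7728, 15–29=8606, 30–44=16119, 45–59=12675, 60–74=8526, 75–89=10681, 90+=11884
Period 2.
Births: 8606 * 0.334 = 2874  |  16119 * 0.168 = 2708 → 5582
15–29: 7728 * 0.978 = 7558
30–44: 8606 * 0.971 = 8356
45–59: 16119 * 0.975 = 15716
60–74: 12675 * 0.958 = 12143
75–89: 8526 * 0.971 = 8279
90+: 10681 * 0.93 + 11884 * 0.267 = 9933 + 3173 = 13106
Population now: 0–14=5582, 15–29=7558, 30–44=8356, 45–59=15716, 60–74=12143, 75–89=8279, 90+=13106
Period 3.
Births: 7558 * 0.334 = 2524  |  8356 * 0.168 = 1404 → 3928
15–29: 5582 * 0.978 = 5459
30–44: 7558 * 0.971 = 7339
45–59: 8356 * 0.975 = 8147
60–74: 15716 * 0.958 = 15056
75–89: 12143 * 0.971 = 11791
90+: 8279 * 0.93 + 13106 * 0.267 = 7699 + 3499 = 11198
Population now: 0–14=3928, 15–29=5459, 30–44=7339, 45–59=8147, 60–74=15056, 75–89=11791, 90+=11198
Period 4.
Births: 5459 * 0.334 = 1823  |  7339 * 0.168 = 1233 → 3056
15–29: 3928 * 0.978 = 3842
30–44: 5459 * 0.971 = 5301
45–59: 7339 * 0.975 = 7156
60–74: 8147 * 0.958 = 7805
75–89: 15056 * 0.971 = 14619
90+: 11791 * 0.93 + 11198 * 0.267 = 10966 + 2990 = 13956
Population now: 0–14=3056, 15–29=3842, 30–44=5301, 45–59=7156, 60–74=7805, 75–89=14619, 90+=13956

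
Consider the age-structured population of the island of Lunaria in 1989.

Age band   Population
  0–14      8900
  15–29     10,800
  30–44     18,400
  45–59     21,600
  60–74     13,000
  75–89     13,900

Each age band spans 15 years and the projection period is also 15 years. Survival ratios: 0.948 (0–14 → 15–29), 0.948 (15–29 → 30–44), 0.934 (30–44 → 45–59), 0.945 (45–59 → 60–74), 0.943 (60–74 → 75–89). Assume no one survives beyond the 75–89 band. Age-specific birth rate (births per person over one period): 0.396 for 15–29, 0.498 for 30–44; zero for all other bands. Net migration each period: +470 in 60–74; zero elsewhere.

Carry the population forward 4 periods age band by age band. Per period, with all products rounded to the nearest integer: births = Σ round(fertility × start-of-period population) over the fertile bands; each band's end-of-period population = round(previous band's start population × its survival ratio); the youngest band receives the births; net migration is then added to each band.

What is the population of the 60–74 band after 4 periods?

[period 1]
Births: 10800 × 0.396 = 4277 ; 18400 × 0.498 = 9163 → 13440
15–29: 8900 × 0.948 = 8437
30–44: 10800 × 0.948 = 10238
45–59: 18400 × 0.934 = 17186
60–74: 21600 × 0.945 = 20412
75–89: 13000 × 0.943 = 12259
Net migration: 60–74 + 470 → 20882
Population now: 0–14=13440, 15–29=8437, 30–44=10238, 45–59=17186, 60–74=20882, 75–89=12259
[period 2]
Births: 8437 × 0.396 = 3341 ; 10238 × 0.498 = 5099 → 8440
15–29: 13440 × 0.948 = 12741
30–44: 8437 × 0.948 = 7998
45–59: 10238 × 0.934 = 9562
60–74: 17186 × 0.945 = 16241
75–89: 20882 × 0.943 = 19692
Net migration: 60–74 + 470 → 16711
Population now: 0–14=8440, 15–29=12741, 30–44=7998, 45–59=9562, 60–74=16711, 75–89=19692
[period 3]
Births: 12741 × 0.396 = 5045 ; 7998 × 0.498 = 3983 → 9028
15–29: 8440 × 0.948 = 8001
30–44: 12741 × 0.948 = 12078
45–59: 7998 × 0.934 = 7470
60–74: 9562 × 0.945 = 9036
75–89: 16711 × 0.943 = 15758
Net migration: 60–74 + 470 → 9506
Population now: 0–14=9028, 15–29=8001, 30–44=12078, 45–59=7470, 60–74=9506, 75–89=15758
[period 4]
Births: 8001 × 0.396 = 3168 ; 12078 × 0.498 = 6015 → 9183
15–29: 9028 × 0.948 = 8559
30–44: 8001 × 0.948 = 7585
45–59: 12078 × 0.934 = 11281
60–74: 7470 × 0.945 = 7059
75–89: 9506 × 0.943 = 8964
Net migration: 60–74 + 470 → 7529
Population now: 0–14=9183, 15–29=8559, 30–44=7585, 45–59=11281, 60–74=7529, 75–89=8964

7529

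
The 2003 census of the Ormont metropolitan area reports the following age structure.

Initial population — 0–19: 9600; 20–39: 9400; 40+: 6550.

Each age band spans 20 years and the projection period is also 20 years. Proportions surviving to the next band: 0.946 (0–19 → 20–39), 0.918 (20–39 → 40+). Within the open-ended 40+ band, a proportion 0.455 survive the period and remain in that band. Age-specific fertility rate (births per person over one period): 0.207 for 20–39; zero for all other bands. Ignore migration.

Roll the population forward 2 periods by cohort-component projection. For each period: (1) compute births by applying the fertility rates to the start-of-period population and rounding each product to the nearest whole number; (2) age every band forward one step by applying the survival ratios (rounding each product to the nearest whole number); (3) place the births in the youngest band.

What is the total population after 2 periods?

17340

Call the groups 1 to 3, youngest first.
— Period 1 —
Births: 9400 × 0.207 = 1946
Group 2: 9600 × 0.946 = 9082
Group 3: 9400 × 0.918 + 6550 × 0.455 = 8629 + 2980 = 11609
Giving 1946 / 9082 / 11609.
— Period 2 —
Births: 9082 × 0.207 = 1880
Group 2: 1946 × 0.946 = 1841
Group 3: 9082 × 0.918 + 11609 × 0.455 = 8337 + 5282 = 13619
Giving 1880 / 1841 / 13619.
Total after period 2: 1880 + 1841 + 13619 = 17340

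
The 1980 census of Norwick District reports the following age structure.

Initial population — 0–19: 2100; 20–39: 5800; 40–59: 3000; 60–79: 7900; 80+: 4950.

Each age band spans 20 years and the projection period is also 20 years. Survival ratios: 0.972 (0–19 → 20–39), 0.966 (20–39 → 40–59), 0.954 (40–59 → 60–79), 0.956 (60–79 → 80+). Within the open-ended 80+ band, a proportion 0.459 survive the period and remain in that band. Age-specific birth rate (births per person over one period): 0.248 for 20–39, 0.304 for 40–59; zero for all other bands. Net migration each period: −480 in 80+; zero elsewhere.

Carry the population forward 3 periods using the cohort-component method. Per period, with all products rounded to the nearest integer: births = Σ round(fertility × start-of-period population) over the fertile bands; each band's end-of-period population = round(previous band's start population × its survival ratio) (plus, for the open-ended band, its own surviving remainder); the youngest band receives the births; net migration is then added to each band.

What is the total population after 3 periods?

— Period 1 —
Births: 5800 × 0.248 = 1438 ; 3000 × 0.304 = 912 ⇒ total 2350
20–39: 2100 × 0.972 = 2041
40–59: 5800 × 0.966 = 5603
60–79: 3000 × 0.954 = 2862
80+: 7900 × 0.956 + 4950 × 0.459 = 7552 + 2272 = 9824
Net migration: 80+ − 480 → 9344
→ [2350, 2041, 5603, 2862, 9344]
— Period 2 —
Births: 2041 × 0.248 = 506 ; 5603 × 0.304 = 1703 ⇒ total 2209
20–39: 2350 × 0.972 = 2284
40–59: 2041 × 0.966 = 1972
60–79: 5603 × 0.954 = 5345
80+: 2862 × 0.956 + 9344 × 0.459 = 2736 + 4289 = 7025
Net migration: 80+ − 480 → 6545
→ [2209, 2284, 1972, 5345, 6545]
— Period 3 —
Births: 2284 × 0.248 = 566 ; 1972 × 0.304 = 599 ⇒ total 1165
20–39: 2209 × 0.972 = 2147
40–59: 2284 × 0.966 = 2206
60–79: 1972 × 0.954 = 1881
80+: 5345 × 0.956 + 6545 × 0.459 = 5110 + 3004 = 8114
Net migration: 80+ − 480 → 7634
→ [1165, 2147, 2206, 1881, 7634]
Total after period 3: 1165 + 2147 + 2206 + 1881 + 7634 = 15033

15033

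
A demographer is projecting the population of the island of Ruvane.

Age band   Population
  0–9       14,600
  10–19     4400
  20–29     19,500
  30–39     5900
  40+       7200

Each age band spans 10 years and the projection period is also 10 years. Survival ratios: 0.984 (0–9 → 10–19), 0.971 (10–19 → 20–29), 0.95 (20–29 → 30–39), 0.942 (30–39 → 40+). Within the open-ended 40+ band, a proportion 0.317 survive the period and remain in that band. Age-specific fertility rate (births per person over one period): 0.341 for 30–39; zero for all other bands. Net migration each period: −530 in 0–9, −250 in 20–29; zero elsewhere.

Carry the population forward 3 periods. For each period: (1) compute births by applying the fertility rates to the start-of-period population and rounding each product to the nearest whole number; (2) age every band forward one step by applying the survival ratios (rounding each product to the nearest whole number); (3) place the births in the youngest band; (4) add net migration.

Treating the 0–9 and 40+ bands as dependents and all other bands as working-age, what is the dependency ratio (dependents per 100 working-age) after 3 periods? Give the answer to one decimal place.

Period 1:
Births: 5900 * 0.341 = 2012
10–19: 14600 * 0.984 = 14366
20–29: 4400 * 0.971 = 4272
30–39: 19500 * 0.95 = 18525
40+: 5900 * 0.942 + 7200 * 0.317 = 5558 + 2282 = 7840
Net migration: 0–9 − 530 → 1482; 20–29 − 250 → 4022
→ [1482, 14366, 4022, 18525, 7840]
Period 2:
Births: 18525 * 0.341 = 6317
10–19: 1482 * 0.984 = 1458
20–29: 14366 * 0.971 = 13949
30–39: 4022 * 0.95 = 3821
40+: 18525 * 0.942 + 7840 * 0.317 = 17451 + 2485 = 19936
Net migration: 0–9 − 530 → 5787; 20–29 − 250 → 13699
→ [5787, 1458, 13699, 3821, 19936]
Period 3:
Births: 3821 * 0.341 = 1303
10–19: 5787 * 0.984 = 5694
20–29: 1458 * 0.971 = 1416
30–39: 13699 * 0.95 = 13014
40+: 3821 * 0.942 + 19936 * 0.317 = 3599 + 6320 = 9919
Net migration: 0–9 − 530 → 773; 20–29 − 250 → 1166
→ [773, 5694, 1166, 13014, 9919]
Dependents (band 0–9 + band 40+) = 773 + 9919 = 10692; working-age = 19874; ratio = 10692/19874 × 100 = 53.8

53.8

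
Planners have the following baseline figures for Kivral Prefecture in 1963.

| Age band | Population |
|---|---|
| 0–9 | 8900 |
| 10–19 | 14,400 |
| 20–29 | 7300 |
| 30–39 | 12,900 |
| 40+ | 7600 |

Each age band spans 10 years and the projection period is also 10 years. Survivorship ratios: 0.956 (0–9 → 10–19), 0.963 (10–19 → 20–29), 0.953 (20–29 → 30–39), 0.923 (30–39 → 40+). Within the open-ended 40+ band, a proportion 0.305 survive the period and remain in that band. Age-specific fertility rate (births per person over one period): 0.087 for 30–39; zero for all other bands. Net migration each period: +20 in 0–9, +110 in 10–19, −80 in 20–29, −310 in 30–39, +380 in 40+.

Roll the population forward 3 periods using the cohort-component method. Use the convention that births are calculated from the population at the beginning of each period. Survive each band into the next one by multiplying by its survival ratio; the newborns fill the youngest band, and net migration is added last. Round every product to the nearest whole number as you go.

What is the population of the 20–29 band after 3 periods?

Call the groups 1 to 5, youngest first.
After projecting period 1:
Births: 12900 × 0.087 = 1122
Group 2: 8900 × 0.956 = 8508
Group 3: 14400 × 0.963 = 13867
Group 4: 7300 × 0.953 = 6957
Group 5: 12900 × 0.923 + 7600 × 0.305 = 11907 + 2318 = 14225
Net migration: Group 1 + 20 → 1142; Group 2 + 110 → 8618; Group 3 − 80 → 13787; Group 4 − 310 → 6647; Group 5 + 380 → 14605
→ [1142, 8618, 13787, 6647, 14605]
After projecting period 2:
Births: 6647 × 0.087 = 578
Group 2: 1142 × 0.956 = 1092
Group 3: 8618 × 0.963 = 8299
Group 4: 13787 × 0.953 = 13139
Group 5: 6647 × 0.923 + 14605 × 0.305 = 6135 + 4455 = 10590
Net migration: Group 1 + 20 → 598; Group 2 + 110 → 1202; Group 3 − 80 → 8219; Group 4 − 310 → 12829; Group 5 + 380 → 10970
→ [598, 1202, 8219, 12829, 10970]
After projecting period 3:
Births: 12829 × 0.087 = 1116
Group 2: 598 × 0.956 = 572
Group 3: 1202 × 0.963 = 1158
Group 4: 8219 × 0.953 = 7833
Group 5: 12829 × 0.923 + 10970 × 0.305 = 11841 + 3346 = 15187
Net migration: Group 1 + 20 → 1136; Group 2 + 110 → 682; Group 3 − 80 → 1078; Group 4 − 310 → 7523; Group 5 + 380 → 15567
→ [1136, 682, 1078, 7523, 15567]

1078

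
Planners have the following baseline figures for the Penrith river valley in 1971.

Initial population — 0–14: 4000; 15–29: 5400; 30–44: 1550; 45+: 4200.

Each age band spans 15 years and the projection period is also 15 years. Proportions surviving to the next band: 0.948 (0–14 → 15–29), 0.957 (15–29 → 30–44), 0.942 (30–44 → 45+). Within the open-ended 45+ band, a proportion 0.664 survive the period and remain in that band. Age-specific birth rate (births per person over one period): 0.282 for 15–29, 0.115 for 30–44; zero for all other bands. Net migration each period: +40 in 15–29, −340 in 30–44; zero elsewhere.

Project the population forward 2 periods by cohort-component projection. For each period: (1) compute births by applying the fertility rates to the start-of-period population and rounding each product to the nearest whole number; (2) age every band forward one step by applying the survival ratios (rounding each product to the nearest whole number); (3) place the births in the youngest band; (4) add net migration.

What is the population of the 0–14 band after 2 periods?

Call the bands 1 to 4, youngest first.
[period 1]
Births: 5400 × 0.282 = 1523, 1550 × 0.115 = 178 → 1701
Band 2: 4000 × 0.948 = 3792
Band 3: 5400 × 0.957 = 5168
Band 4: 1550 × 0.942 + 4200 × 0.664 = 1460 + 2789 = 4249
Net migration: Band 2 + 40 → 3832; Band 3 − 340 → 4828
End of period: [1701, 3832, 4828, 4249]
[period 2]
Births: 3832 × 0.282 = 1081, 4828 × 0.115 = 555 → 1636
Band 2: 1701 × 0.948 = 1613
Band 3: 3832 × 0.957 = 3667
Band 4: 4828 × 0.942 + 4249 × 0.664 = 4548 + 2821 = 7369
Net migration: Band 2 + 40 → 1653; Band 3 − 340 → 3327
End of period: [1636, 1653, 3327, 7369]

1636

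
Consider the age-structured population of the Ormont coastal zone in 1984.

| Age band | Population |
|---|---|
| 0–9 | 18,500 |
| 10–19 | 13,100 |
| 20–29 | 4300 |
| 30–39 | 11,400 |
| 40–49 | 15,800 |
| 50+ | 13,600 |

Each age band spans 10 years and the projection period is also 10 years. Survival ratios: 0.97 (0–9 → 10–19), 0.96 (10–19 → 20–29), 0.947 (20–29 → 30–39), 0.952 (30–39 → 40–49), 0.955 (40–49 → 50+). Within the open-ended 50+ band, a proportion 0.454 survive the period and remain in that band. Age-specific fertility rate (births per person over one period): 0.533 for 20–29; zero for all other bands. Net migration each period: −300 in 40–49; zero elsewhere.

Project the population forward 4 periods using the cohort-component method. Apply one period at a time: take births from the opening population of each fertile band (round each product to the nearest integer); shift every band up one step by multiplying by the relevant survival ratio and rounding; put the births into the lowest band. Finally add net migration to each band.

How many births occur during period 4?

Let band 1 be 0–9 through band 6 = 50+.
— Period 1 —
Births: 4300 × 0.533 = 2292
Band 2: 18500 × 0.97 = 17945
Band 3: 13100 × 0.96 = 12576
Band 4: 4300 × 0.947 = 4072
Band 5: 11400 × 0.952 = 10853
Band 6: 15800 × 0.955 + 13600 × 0.454 = 15089 + 6174 = 21263
Net migration: Band 5 − 300 → 10553
Population now: 0–9=2292, 10–19=17945, 20–29=12576, 30–39=4072, 40–49=10553, 50+=21263
— Period 2 —
Births: 12576 × 0.533 = 6703
Band 2: 2292 × 0.97 = 2223
Band 3: 17945 × 0.96 = 17227
Band 4: 12576 × 0.947 = 11909
Band 5: 4072 × 0.952 = 3877
Band 6: 10553 × 0.955 + 21263 × 0.454 = 10078 + 9653 = 19731
Net migration: Band 5 − 300 → 3577
Population now: 0–9=6703, 10–19=2223, 20–29=17227, 30–39=11909, 40–49=3577, 50+=19731
— Period 3 —
Births: 17227 × 0.533 = 9182
Band 2: 6703 × 0.97 = 6502
Band 3: 2223 × 0.96 = 2134
Band 4: 17227 × 0.947 = 16314
Band 5: 11909 × 0.952 = 11337
Band 6: 3577 × 0.955 + 19731 × 0.454 = 3416 + 8958 = 12374
Net migration: Band 5 − 300 → 11037
Population now: 0–9=9182, 10–19=6502, 20–29=2134, 30–39=16314, 40–49=11037, 50+=12374
— Period 4 —
Births: 2134 × 0.533 = 1137
Band 2: 9182 × 0.97 = 8907
Band 3: 6502 × 0.96 = 6242
Band 4: 2134 × 0.947 = 2021
Band 5: 16314 × 0.952 = 15531
Band 6: 11037 × 0.955 + 12374 × 0.454 = 10540 + 5618 = 16158
Net migration: Band 5 − 300 → 15231
Population now: 0–9=1137, 10–19=8907, 20–29=6242, 30–39=2021, 40–49=15231, 50+=16158

1137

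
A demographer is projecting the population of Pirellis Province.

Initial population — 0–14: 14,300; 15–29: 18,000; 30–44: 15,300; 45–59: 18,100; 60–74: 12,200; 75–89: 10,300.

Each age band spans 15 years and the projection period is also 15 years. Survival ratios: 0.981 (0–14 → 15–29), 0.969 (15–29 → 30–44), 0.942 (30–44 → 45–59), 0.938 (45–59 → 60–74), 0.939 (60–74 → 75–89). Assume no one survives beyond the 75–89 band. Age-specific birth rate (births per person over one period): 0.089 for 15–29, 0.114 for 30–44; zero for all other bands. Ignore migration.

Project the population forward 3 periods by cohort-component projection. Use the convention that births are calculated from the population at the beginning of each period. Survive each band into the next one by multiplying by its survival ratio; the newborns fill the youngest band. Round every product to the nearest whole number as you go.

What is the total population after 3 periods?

Period 1:
Births: 18000 × 0.089 = 1602 ; 15300 × 0.114 = 1744 ⇒ total 3346
15–29: 14300 × 0.981 = 14028
30–44: 18000 × 0.969 = 17442
45–59: 15300 × 0.942 = 14413
60–74: 18100 × 0.938 = 16978
75–89: 12200 × 0.939 = 11456
Giving 3346 / 14028 / 17442 / 14413 / 16978 / 11456.
Period 2:
Births: 14028 × 0.089 = 1248 ; 17442 × 0.114 = 1988 ⇒ total 3236
15–29: 3346 × 0.981 = 3282
30–44: 14028 × 0.969 = 13593
45–59: 17442 × 0.942 = 16430
60–74: 14413 × 0.938 = 13519
75–89: 16978 × 0.939 = 15942
Giving 3236 / 3282 / 13593 / 16430 / 13519 / 15942.
Period 3:
Births: 3282 × 0.089 = 292 ; 13593 × 0.114 = 1550 ⇒ total 1842
15–29: 3236 × 0.981 = 3175
30–44: 3282 × 0.969 = 3180
45–59: 13593 × 0.942 = 12805
60–74: 16430 × 0.938 = 15411
75–89: 13519 × 0.939 = 12694
Giving 1842 / 3175 / 3180 / 12805 / 15411 / 12694.
Total after period 3: 1842 + 3175 + 3180 + 12805 + 15411 + 12694 = 49107

49107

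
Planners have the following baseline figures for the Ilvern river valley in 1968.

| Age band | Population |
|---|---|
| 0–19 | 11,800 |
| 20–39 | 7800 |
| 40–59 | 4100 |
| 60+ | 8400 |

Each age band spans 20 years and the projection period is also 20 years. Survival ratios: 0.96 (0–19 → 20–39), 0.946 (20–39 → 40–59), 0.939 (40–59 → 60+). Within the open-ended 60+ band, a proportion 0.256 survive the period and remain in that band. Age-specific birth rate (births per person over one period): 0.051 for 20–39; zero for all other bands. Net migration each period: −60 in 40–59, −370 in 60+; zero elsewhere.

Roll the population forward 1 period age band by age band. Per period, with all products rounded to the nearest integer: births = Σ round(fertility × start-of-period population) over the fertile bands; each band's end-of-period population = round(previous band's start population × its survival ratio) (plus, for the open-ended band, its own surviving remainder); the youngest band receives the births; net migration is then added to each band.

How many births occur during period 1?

398

(Bands numbered youngest = 1 to oldest = 4.)
After projecting period 1:
Births: 7800 * 0.051 = 398
Band 2: 11800 * 0.96 = 11328
Band 3: 7800 * 0.946 = 7379
Band 4: 4100 * 0.939 + 8400 * 0.256 = 3850 + 2150 = 6000
Net migration: Band 3 − 60 → 7319; Band 4 − 370 → 5630
→ [398, 11328, 7319, 5630]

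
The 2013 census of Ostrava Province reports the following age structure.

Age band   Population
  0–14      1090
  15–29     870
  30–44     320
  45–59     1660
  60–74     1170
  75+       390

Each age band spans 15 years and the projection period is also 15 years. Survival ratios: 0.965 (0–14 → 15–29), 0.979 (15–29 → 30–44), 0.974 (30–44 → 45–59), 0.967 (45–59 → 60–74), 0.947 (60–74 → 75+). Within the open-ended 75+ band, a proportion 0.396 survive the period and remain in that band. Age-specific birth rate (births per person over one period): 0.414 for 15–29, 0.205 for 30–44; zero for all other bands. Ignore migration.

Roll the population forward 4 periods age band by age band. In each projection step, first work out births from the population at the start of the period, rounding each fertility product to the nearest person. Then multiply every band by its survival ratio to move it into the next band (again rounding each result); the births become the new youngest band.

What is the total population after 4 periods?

3824

Call the groups 1 to 6, youngest first.
Period 1.
Births: 870 × 0.414 = 360 ; 320 × 0.205 = 66 ⇒ total 426
Group 2: 1090 × 0.965 = 1052
Group 3: 870 × 0.979 = 852
Group 4: 320 × 0.974 = 312
Group 5: 1660 × 0.967 = 1605
Group 6: 1170 × 0.947 + 390 × 0.396 = 1108 + 154 = 1262
→ [426, 1052, 852, 312, 1605, 1262]
Period 2.
Births: 1052 × 0.414 = 436 ; 852 × 0.205 = 175 ⇒ total 611
Group 2: 426 × 0.965 = 411
Group 3: 1052 × 0.979 = 1030
Group 4: 852 × 0.974 = 830
Group 5: 312 × 0.967 = 302
Group 6: 1605 × 0.947 + 1262 × 0.396 = 1520 + 500 = 2020
→ [611, 411, 1030, 830, 302, 2020]
Period 3.
Births: 411 × 0.414 = 170 ; 1030 × 0.205 = 211 ⇒ total 381
Group 2: 611 × 0.965 = 590
Group 3: 411 × 0.979 = 402
Group 4: 1030 × 0.974 = 1003
Group 5: 830 × 0.967 = 803
Group 6: 302 × 0.947 + 2020 × 0.396 = 286 + 800 = 1086
→ [381, 590, 402, 1003, 803, 1086]
Period 4.
Births: 590 × 0.414 = 244 ; 402 × 0.205 = 82 ⇒ total 326
Group 2: 381 × 0.965 = 368
Group 3: 590 × 0.979 = 578
Group 4: 402 × 0.974 = 392
Group 5: 1003 × 0.967 = 970
Group 6: 803 × 0.947 + 1086 × 0.396 = 760 + 430 = 1190
→ [326, 368, 578, 392, 970, 1190]
Total after period 4: 326 + 368 + 578 + 392 + 970 + 1190 = 3824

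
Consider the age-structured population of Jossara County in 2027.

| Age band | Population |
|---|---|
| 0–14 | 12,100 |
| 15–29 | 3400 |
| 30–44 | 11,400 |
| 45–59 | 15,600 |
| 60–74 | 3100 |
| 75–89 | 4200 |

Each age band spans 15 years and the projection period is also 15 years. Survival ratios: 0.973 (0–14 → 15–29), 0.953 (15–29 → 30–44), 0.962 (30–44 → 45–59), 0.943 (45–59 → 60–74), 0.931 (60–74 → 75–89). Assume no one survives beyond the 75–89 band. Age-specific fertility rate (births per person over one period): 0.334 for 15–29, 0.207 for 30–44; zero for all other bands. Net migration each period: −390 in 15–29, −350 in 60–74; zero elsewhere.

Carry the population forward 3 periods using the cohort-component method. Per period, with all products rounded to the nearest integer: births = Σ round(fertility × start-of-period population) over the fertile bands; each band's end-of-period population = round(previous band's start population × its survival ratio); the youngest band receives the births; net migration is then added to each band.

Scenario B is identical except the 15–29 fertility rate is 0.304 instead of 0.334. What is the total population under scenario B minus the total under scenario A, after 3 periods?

Period 1:
Births: 3400 × 0.334 = 1136, 11400 × 0.207 = 2360 — total 3496
15–29: 12100 × 0.973 = 11773
30–44: 3400 × 0.953 = 3240
45–59: 11400 × 0.962 = 10967
60–74: 15600 × 0.943 = 14711
75–89: 3100 × 0.931 = 2886
Net migration: 15–29 − 390 → 11383; 60–74 − 350 → 14361
End of period: [3496, 11383, 3240, 10967, 14361, 2886]
Period 2:
Births: 11383 × 0.334 = 3802, 3240 × 0.207 = 671 — total 4473
15–29: 3496 × 0.973 = 3402
30–44: 11383 × 0.953 = 10848
45–59: 3240 × 0.962 = 3117
60–74: 10967 × 0.943 = 10342
75–89: 14361 × 0.931 = 13370
Net migration: 15–29 − 390 → 3012; 60–74 − 350 → 9992
End of period: [4473, 3012, 10848, 3117, 9992, 13370]
Period 3:
Births: 3012 × 0.334 = 1006, 10848 × 0.207 = 2246 — total 3252
15–29: 4473 × 0.973 = 4352
30–44: 3012 × 0.953 = 2870
45–59: 10848 × 0.962 = 10436
60–74: 3117 × 0.943 = 2939
75–89: 9992 × 0.931 = 9303
Net migration: 15–29 − 390 → 3962; 60–74 − 350 → 2589
End of period: [3252, 3962, 2870, 10436, 2589, 9303]
Scenario A total after 3 periods: 32412
Scenario B projection —
Period 1:
Births: 3400 × 0.304 = 1034, 11400 × 0.207 = 2360 — total 3394
15–29: 12100 × 0.973 = 11773
30–44: 3400 × 0.953 = 3240
45–59: 11400 × 0.962 = 10967
60–74: 15600 × 0.943 = 14711
75–89: 3100 × 0.931 = 2886
Net migration: 15–29 − 390 → 11383; 60–74 − 350 → 14361
End of period: [3394, 11383, 3240, 10967, 14361, 2886]
Period 2:
Births: 11383 × 0.304 = 3460, 3240 × 0.207 = 671 — total 4131
15–29: 3394 × 0.973 = 3302
30–44: 11383 × 0.953 = 10848
45–59: 3240 × 0.962 = 3117
60–74: 10967 × 0.943 = 10342
75–89: 14361 × 0.931 = 13370
Net migration: 15–29 − 390 → 2912; 60–74 − 350 → 9992
End of period: [4131, 2912, 10848, 3117, 9992, 13370]
Period 3:
Births: 2912 × 0.304 = 885, 10848 × 0.207 = 2246 — total 3131
15–29: 4131 × 0.973 = 4019
30–44: 2912 × 0.953 = 2775
45–59: 10848 × 0.962 = 10436
60–74: 3117 × 0.943 = 2939
75–89: 9992 × 0.931 = 9303
Net migration: 15–29 − 390 → 3629; 60–74 − 350 → 2589
End of period: [3131, 3629, 2775, 10436, 2589, 9303]
Scenario B total after 3 periods: 31863
Difference B − A = 31863 − 32412 = -549

-549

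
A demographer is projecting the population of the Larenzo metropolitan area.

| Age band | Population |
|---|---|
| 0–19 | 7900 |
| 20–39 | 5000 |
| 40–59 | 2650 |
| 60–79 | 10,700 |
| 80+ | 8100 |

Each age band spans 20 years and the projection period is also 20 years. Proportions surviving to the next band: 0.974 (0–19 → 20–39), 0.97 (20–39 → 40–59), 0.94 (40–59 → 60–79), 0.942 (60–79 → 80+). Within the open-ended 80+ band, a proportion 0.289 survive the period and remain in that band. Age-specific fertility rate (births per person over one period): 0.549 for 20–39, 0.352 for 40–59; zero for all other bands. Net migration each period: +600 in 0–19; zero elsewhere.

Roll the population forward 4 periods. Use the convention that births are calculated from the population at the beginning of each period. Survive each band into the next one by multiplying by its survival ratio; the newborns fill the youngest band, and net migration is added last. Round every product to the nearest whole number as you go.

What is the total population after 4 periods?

29204

After projecting period 1:
Births: 5000 × 0.549 = 2745  |  2650 × 0.352 = 933 → 3678
20–39: 7900 × 0.974 = 7695
40–59: 5000 × 0.97 = 4850
60–79: 2650 × 0.94 = 2491
80+: 10700 × 0.942 + 8100 × 0.289 = 10079 + 2341 = 12420
Net migration: 0–19 + 600 → 4278
→ [4278, 7695, 4850, 2491, 12420]
After projecting period 2:
Births: 7695 × 0.549 = 4225  |  4850 × 0.352 = 1707 → 5932
20–39: 4278 × 0.974 = 4167
40–59: 7695 × 0.97 = 7464
60–79: 4850 × 0.94 = 4559
80+: 2491 × 0.942 + 12420 × 0.289 = 2347 + 3589 = 5936
Net migration: 0–19 + 600 → 6532
→ [6532, 4167, 7464, 4559, 5936]
After projecting period 3:
Births: 4167 × 0.549 = 2288  |  7464 × 0.352 = 2627 → 4915
20–39: 6532 × 0.974 = 6362
40–59: 4167 × 0.97 = 4042
60–79: 7464 × 0.94 = 7016
80+: 4559 × 0.942 + 5936 × 0.289 = 4295 + 1716 = 6011
Net migration: 0–19 + 600 → 5515
→ [5515, 6362, 4042, 7016, 6011]
After projecting period 4:
Births: 6362 × 0.549 = 3493  |  4042 × 0.352 = 1423 → 4916
20–39: 5515 × 0.974 = 5372
40–59: 6362 × 0.97 = 6171
60–79: 4042 × 0.94 = 3799
80+: 7016 × 0.942 + 6011 × 0.289 = 6609 + 1737 = 8346
Net migration: 0–19 + 600 → 5516
→ [5516, 5372, 6171, 3799, 8346]
Total after period 4: 5516 + 5372 + 6171 + 3799 + 8346 = 29204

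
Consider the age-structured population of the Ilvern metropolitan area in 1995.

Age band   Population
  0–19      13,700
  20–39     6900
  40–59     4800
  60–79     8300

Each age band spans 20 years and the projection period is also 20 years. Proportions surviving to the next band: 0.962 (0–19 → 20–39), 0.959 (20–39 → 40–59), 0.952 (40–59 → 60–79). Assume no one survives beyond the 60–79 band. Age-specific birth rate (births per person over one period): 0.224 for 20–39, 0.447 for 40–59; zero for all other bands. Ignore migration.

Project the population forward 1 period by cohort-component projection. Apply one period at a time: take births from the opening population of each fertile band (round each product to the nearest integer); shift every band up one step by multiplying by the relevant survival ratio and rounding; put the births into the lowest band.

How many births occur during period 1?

3692

Period 1:
Births: 6900 * 0.224 = 1546  |  4800 * 0.447 = 2146 → 3692
20–39: 13700 * 0.962 = 13179
40–59: 6900 * 0.959 = 6617
60–79: 4800 * 0.952 = 4570
Population now: 0–19=3692, 20–39=13179, 40–59=6617, 60–79=4570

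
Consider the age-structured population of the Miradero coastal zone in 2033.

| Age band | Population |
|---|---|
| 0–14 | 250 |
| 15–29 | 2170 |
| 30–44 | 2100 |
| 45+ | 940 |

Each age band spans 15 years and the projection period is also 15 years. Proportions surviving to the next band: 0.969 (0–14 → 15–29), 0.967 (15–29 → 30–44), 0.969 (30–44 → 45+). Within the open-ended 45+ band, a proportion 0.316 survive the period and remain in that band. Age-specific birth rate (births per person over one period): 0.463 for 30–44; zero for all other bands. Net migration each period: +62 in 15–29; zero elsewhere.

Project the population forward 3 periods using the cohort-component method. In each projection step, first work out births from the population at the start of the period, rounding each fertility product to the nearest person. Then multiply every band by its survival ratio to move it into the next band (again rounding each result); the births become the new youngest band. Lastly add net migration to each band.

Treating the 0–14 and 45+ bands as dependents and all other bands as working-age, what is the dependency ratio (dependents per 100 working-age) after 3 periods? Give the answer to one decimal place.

Numbering the bands 1..4 from youngest to oldest:
After projecting period 1:
Births: 2100 × 0.463 = 972
Band 2: 250 × 0.969 = 242
Band 3: 2170 × 0.967 = 2098
Band 4: 2100 × 0.969 + 940 × 0.316 = 2035 + 297 = 2332
Net migration: Band 2 + 62 → 304
→ [972, 304, 2098, 2332]
After projecting period 2:
Births: 2098 × 0.463 = 971
Band 2: 972 × 0.969 = 942
Band 3: 304 × 0.967 = 294
Band 4: 2098 × 0.969 + 2332 × 0.316 = 2033 + 737 = 2770
Net migration: Band 2 + 62 → 1004
→ [971, 1004, 294, 2770]
After projecting period 3:
Births: 294 × 0.463 = 136
Band 2: 971 × 0.969 = 941
Band 3: 1004 × 0.967 = 971
Band 4: 294 × 0.969 + 2770 × 0.316 = 285 + 875 = 1160
Net migration: Band 2 + 62 → 1003
→ [136, 1003, 971, 1160]
Dependents (band 0–14 + band 45+) = 136 + 1160 = 1296; working-age = 1974; ratio = 1296/1974 × 100 = 65.7

65.7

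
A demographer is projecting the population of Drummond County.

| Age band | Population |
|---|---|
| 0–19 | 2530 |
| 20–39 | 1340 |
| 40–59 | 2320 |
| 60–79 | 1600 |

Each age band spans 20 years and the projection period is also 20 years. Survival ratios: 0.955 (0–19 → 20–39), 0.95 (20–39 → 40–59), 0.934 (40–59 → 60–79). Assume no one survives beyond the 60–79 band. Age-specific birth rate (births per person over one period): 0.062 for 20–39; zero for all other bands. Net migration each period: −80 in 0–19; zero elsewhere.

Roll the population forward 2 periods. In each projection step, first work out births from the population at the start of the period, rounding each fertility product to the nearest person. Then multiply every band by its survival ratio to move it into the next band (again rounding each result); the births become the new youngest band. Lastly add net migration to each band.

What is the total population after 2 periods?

Let group 1 be 0–19 through group 4 = 60–79.
After projecting period 1:
Births: 1340 × 0.062 = 83
Group 2: 2530 × 0.955 = 2416
Group 3: 1340 × 0.95 = 1273
Group 4: 2320 × 0.934 = 2167
Net migration: Group 1 − 80 → 3
End of period: [3, 2416, 1273, 2167]
After projecting period 2:
Births: 2416 × 0.062 = 150
Group 2: 3 × 0.955 = 3
Group 3: 2416 × 0.95 = 2295
Group 4: 1273 × 0.934 = 1189
Net migration: Group 1 − 80 → 70
End of period: [70, 3, 2295, 1189]
Total after period 2: 70 + 3 + 2295 + 1189 = 3557

3557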